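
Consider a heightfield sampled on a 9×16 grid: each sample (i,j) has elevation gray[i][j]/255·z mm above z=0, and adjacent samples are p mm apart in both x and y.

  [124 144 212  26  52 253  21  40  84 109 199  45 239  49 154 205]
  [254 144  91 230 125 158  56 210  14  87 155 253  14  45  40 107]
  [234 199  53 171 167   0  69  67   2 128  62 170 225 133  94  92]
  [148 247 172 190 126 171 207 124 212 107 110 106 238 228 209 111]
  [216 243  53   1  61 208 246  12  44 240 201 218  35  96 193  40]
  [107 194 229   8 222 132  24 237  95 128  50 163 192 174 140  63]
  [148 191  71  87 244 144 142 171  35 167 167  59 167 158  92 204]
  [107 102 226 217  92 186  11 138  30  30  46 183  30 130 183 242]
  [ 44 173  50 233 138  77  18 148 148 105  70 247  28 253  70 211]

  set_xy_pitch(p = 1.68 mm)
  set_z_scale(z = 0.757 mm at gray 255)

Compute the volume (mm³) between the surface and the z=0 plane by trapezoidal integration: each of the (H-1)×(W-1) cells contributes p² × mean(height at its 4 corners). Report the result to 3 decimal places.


height_mm = gray/255 × 0.757; cell vol = 1.68² × mean(4 corners)
unit = 1.68² × 0.757 / (4×255) = 0.00209466 mm³ per gray-sum
row 0: Σ corner-gray over 15 cells = 7188  → 15.0564
row 1: Σ corner-gray over 15 cells = 7011  → 14.6857
row 2: Σ corner-gray over 15 cells = 8559  → 17.9282
row 3: Σ corner-gray over 15 cells = 9111  → 19.0845
row 4: Σ corner-gray over 15 cells = 8104  → 16.9752
row 5: Σ corner-gray over 15 cells = 8288  → 17.3606
row 6: Σ corner-gray over 15 cells = 7699  → 16.1268
row 7: Σ corner-gray over 15 cells = 7328  → 15.3497
Σ rows: total corner-gray = 63288  → 132.5671 mm³

132.567


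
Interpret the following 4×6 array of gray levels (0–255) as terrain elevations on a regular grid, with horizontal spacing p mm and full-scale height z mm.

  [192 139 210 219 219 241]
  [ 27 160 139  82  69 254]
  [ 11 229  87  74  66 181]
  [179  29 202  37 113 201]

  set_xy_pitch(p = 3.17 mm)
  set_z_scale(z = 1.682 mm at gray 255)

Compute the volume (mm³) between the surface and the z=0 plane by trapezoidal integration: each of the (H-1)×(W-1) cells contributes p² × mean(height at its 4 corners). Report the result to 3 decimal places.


127.910

height_mm = gray/255 × 1.682; cell vol = 3.17² × mean(4 corners)
unit = 3.17² × 1.682 / (4×255) = 0.0165708 mm³ per gray-sum
row 0: Σ corner-gray over 5 cells = 3188  → 52.8278
row 1: Σ corner-gray over 5 cells = 2285  → 37.8644
row 2: Σ corner-gray over 5 cells = 2246  → 37.2181
Σ rows: total corner-gray = 7719  → 127.9103 mm³


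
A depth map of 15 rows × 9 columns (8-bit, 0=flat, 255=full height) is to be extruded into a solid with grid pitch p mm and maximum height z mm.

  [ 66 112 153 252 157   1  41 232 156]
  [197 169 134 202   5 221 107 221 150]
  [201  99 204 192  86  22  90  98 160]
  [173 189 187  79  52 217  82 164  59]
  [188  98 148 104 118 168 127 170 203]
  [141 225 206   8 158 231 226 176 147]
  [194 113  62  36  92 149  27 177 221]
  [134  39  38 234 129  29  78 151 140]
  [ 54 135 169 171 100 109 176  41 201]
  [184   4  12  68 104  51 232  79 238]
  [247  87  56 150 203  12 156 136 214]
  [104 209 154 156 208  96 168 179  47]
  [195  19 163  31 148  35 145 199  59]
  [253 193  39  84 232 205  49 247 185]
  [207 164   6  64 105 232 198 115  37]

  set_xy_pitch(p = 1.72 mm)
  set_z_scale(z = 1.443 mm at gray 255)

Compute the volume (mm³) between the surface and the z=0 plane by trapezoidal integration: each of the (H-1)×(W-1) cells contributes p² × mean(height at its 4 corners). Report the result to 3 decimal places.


246.495

height_mm = gray/255 × 1.443; cell vol = 1.72² × mean(4 corners)
unit = 1.72² × 1.443 / (4×255) = 0.00418527 mm³ per gray-sum
row 0: Σ corner-gray over 8 cells = 4583  → 19.1811
row 1: Σ corner-gray over 8 cells = 4408  → 18.4487
row 2: Σ corner-gray over 8 cells = 4115  → 17.2224
row 3: Σ corner-gray over 8 cells = 4429  → 18.5365
row 4: Σ corner-gray over 8 cells = 5005  → 20.9473
row 5: Σ corner-gray over 8 cells = 4475  → 18.7291
row 6: Σ corner-gray over 8 cells = 3397  → 14.2173
row 7: Σ corner-gray over 8 cells = 3727  → 15.5985
row 8: Σ corner-gray over 8 cells = 3579  → 14.9791
row 9: Σ corner-gray over 8 cells = 3583  → 14.9958
row 10: Σ corner-gray over 8 cells = 4552  → 19.0513
row 11: Σ corner-gray over 8 cells = 4225  → 17.6827
row 12: Σ corner-gray over 8 cells = 4270  → 17.8711
row 13: Σ corner-gray over 8 cells = 4548  → 19.0346
Σ rows: total corner-gray = 58896  → 246.4954 mm³


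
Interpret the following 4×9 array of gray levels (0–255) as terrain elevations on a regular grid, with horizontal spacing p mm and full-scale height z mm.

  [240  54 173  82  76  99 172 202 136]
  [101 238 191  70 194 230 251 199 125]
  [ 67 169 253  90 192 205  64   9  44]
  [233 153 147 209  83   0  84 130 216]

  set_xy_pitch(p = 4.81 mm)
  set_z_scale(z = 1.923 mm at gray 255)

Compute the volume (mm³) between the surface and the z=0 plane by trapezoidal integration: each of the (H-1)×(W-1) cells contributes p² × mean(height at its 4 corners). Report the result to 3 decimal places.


621.431

height_mm = gray/255 × 1.923; cell vol = 4.81² × mean(4 corners)
unit = 4.81² × 1.923 / (4×255) = 0.0436184 mm³ per gray-sum
row 0: Σ corner-gray over 8 cells = 5064  → 220.8833
row 1: Σ corner-gray over 8 cells = 5047  → 220.1418
row 2: Σ corner-gray over 8 cells = 4136  → 180.4055
Σ rows: total corner-gray = 14247  → 621.4307 mm³


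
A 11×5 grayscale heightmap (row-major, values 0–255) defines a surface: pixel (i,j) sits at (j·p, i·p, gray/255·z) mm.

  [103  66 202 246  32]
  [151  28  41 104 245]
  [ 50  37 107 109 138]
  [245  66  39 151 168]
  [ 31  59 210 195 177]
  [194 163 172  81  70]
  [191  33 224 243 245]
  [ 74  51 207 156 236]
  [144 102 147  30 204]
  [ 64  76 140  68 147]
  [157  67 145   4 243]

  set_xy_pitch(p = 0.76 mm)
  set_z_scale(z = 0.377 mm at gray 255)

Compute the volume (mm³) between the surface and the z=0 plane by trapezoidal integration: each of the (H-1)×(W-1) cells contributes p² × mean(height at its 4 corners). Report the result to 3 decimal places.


4.205

height_mm = gray/255 × 0.377; cell vol = 0.76² × mean(4 corners)
unit = 0.76² × 0.377 / (4×255) = 0.000213485 mm³ per gray-sum
row 0: Σ corner-gray over 4 cells = 1905  → 0.4067
row 1: Σ corner-gray over 4 cells = 1436  → 0.3066
row 2: Σ corner-gray over 4 cells = 1619  → 0.3456
row 3: Σ corner-gray over 4 cells = 2061  → 0.4400
row 4: Σ corner-gray over 4 cells = 2232  → 0.4765
row 5: Σ corner-gray over 4 cells = 2532  → 0.5405
row 6: Σ corner-gray over 4 cells = 2574  → 0.5495
row 7: Σ corner-gray over 4 cells = 2044  → 0.4364
row 8: Σ corner-gray over 4 cells = 1685  → 0.3597
row 9: Σ corner-gray over 4 cells = 1611  → 0.3439
Σ rows: total corner-gray = 19699  → 4.2055 mm³


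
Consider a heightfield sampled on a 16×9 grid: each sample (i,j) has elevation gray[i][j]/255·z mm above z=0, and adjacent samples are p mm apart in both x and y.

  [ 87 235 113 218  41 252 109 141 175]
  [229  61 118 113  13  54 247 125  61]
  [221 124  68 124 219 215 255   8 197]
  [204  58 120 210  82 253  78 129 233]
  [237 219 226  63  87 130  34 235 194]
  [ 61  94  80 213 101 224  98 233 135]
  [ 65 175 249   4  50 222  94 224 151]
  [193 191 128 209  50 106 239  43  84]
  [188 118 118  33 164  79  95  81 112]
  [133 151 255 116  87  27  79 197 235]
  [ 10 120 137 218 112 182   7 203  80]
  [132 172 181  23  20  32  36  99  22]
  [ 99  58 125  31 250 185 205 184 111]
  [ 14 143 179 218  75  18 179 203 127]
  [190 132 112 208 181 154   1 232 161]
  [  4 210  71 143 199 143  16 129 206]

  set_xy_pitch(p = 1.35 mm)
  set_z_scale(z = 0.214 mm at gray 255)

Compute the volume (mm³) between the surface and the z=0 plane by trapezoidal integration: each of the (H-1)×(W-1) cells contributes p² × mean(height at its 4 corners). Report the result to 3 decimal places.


height_mm = gray/255 × 0.214; cell vol = 1.35² × mean(4 corners)
unit = 1.35² × 0.214 / (4×255) = 0.000382368 mm³ per gray-sum
row 0: Σ corner-gray over 8 cells = 4232  → 1.6182
row 1: Σ corner-gray over 8 cells = 4196  → 1.6044
row 2: Σ corner-gray over 8 cells = 4741  → 1.8128
row 3: Σ corner-gray over 8 cells = 4716  → 1.8032
row 4: Σ corner-gray over 8 cells = 4701  → 1.7975
row 5: Σ corner-gray over 8 cells = 4534  → 1.7337
row 6: Σ corner-gray over 8 cells = 4461  → 1.7057
row 7: Σ corner-gray over 8 cells = 3885  → 1.4855
row 8: Σ corner-gray over 8 cells = 3868  → 1.4790
row 9: Σ corner-gray over 8 cells = 4240  → 1.6212
row 10: Σ corner-gray over 8 cells = 3328  → 1.2725
row 11: Σ corner-gray over 8 cells = 3566  → 1.3635
row 12: Σ corner-gray over 8 cells = 4457  → 1.7042
row 13: Σ corner-gray over 8 cells = 4562  → 1.7444
row 14: Σ corner-gray over 8 cells = 4423  → 1.6912
Σ rows: total corner-gray = 63910  → 24.4371 mm³

24.437


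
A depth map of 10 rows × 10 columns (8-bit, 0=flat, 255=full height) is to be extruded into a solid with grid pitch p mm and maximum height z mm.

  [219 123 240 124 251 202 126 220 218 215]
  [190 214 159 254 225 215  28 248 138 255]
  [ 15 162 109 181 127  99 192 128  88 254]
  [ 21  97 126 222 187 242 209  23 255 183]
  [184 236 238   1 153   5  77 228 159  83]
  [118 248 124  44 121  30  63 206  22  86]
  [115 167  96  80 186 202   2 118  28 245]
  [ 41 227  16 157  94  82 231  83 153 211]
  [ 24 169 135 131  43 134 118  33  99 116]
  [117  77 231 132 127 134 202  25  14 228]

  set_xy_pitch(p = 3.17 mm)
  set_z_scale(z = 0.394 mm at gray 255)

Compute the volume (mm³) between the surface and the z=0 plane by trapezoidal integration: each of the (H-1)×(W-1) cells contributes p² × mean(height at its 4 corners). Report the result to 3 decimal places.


173.202

height_mm = gray/255 × 0.394; cell vol = 3.17² × mean(4 corners)
unit = 3.17² × 0.394 / (4×255) = 0.00388163 mm³ per gray-sum
row 0: Σ corner-gray over 9 cells = 6849  → 26.5853
row 1: Σ corner-gray over 9 cells = 5848  → 22.6998
row 2: Σ corner-gray over 9 cells = 5367  → 20.8327
row 3: Σ corner-gray over 9 cells = 5387  → 20.9104
row 4: Σ corner-gray over 9 cells = 4381  → 17.0054
row 5: Σ corner-gray over 9 cells = 4038  → 15.6740
row 6: Σ corner-gray over 9 cells = 4456  → 17.2966
row 7: Σ corner-gray over 9 cells = 4202  → 16.3106
row 8: Σ corner-gray over 9 cells = 4093  → 15.8875
Σ rows: total corner-gray = 44621  → 173.2024 mm³


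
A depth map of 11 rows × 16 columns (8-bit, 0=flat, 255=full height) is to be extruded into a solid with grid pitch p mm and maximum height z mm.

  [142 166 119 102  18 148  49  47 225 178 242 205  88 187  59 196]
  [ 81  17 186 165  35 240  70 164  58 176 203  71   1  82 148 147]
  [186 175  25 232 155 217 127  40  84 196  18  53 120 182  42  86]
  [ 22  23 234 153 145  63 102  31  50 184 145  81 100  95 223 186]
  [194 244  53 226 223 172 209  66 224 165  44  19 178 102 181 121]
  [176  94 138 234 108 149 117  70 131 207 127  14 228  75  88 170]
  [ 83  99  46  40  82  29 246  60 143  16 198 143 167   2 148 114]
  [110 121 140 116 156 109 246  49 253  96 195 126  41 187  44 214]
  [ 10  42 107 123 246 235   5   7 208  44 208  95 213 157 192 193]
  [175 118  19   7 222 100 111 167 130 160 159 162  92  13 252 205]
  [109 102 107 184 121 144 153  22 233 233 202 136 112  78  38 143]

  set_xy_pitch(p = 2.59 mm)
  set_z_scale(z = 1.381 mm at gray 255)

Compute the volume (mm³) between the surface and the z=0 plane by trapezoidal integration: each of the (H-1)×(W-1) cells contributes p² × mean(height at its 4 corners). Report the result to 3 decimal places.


height_mm = gray/255 × 1.381; cell vol = 2.59² × mean(4 corners)
unit = 2.59² × 1.381 / (4×255) = 0.00908224 mm³ per gray-sum
row 0: Σ corner-gray over 15 cells = 7464  → 67.7898
row 1: Σ corner-gray over 15 cells = 7064  → 64.1570
row 2: Σ corner-gray over 15 cells = 7070  → 64.2114
row 3: Σ corner-gray over 15 cells = 7993  → 72.5944
row 4: Σ corner-gray over 15 cells = 8433  → 76.5905
row 5: Σ corner-gray over 15 cells = 6941  → 63.0398
row 6: Σ corner-gray over 15 cells = 7117  → 64.6383
row 7: Σ corner-gray over 15 cells = 8049  → 73.1030
row 8: Σ corner-gray over 15 cells = 7771  → 70.5781
row 9: Σ corner-gray over 15 cells = 7786  → 70.7143
Σ rows: total corner-gray = 75688  → 687.4167 mm³

687.417


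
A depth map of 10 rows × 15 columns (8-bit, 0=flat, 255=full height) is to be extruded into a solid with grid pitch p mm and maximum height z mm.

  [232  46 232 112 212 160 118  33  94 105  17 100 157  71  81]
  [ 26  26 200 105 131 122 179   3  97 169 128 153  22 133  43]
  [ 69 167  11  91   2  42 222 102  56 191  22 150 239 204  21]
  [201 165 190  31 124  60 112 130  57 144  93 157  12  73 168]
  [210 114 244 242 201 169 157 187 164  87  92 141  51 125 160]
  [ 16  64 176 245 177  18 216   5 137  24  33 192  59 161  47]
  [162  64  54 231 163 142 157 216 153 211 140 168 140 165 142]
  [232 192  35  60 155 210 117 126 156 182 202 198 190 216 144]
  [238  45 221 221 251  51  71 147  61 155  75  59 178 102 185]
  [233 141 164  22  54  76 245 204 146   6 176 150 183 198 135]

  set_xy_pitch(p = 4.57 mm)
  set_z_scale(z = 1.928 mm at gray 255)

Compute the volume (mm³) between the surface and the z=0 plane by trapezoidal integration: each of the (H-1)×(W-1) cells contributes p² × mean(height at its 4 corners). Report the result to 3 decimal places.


2572.174

height_mm = gray/255 × 1.928; cell vol = 4.57² × mean(4 corners)
unit = 4.57² × 1.928 / (4×255) = 0.0394766 mm³ per gray-sum
row 0: Σ corner-gray over 14 cells = 6232  → 246.0179
row 1: Σ corner-gray over 14 cells = 6093  → 240.5307
row 2: Σ corner-gray over 14 cells = 6153  → 242.8992
row 3: Σ corner-gray over 14 cells = 7383  → 291.4554
row 4: Σ corner-gray over 14 cells = 7395  → 291.9291
row 5: Σ corner-gray over 14 cells = 7389  → 291.6923
row 6: Σ corner-gray over 14 cells = 8766  → 346.0515
row 7: Σ corner-gray over 14 cells = 8151  → 321.7734
row 8: Σ corner-gray over 14 cells = 7595  → 299.8244
Σ rows: total corner-gray = 65157  → 2572.1740 mm³


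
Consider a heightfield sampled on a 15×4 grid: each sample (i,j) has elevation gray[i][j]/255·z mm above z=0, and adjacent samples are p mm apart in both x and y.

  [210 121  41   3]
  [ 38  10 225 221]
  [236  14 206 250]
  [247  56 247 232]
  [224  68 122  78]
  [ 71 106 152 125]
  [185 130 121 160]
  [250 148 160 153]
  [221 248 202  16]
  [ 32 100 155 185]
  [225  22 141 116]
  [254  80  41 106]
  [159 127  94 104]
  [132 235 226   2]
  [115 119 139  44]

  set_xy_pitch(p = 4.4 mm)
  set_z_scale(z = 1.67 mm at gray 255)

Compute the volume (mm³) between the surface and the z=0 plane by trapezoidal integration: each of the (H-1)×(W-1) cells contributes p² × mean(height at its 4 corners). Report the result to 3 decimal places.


height_mm = gray/255 × 1.67; cell vol = 4.4² × mean(4 corners)
unit = 4.4² × 1.67 / (4×255) = 0.0316973 mm³ per gray-sum
row 0: Σ corner-gray over 3 cells = 1266  → 40.1287
row 1: Σ corner-gray over 3 cells = 1655  → 52.4590
row 2: Σ corner-gray over 3 cells = 2011  → 63.7432
row 3: Σ corner-gray over 3 cells = 1767  → 56.0090
row 4: Σ corner-gray over 3 cells = 1394  → 44.1860
row 5: Σ corner-gray over 3 cells = 1559  → 49.4160
row 6: Σ corner-gray over 3 cells = 1866  → 59.1471
row 7: Σ corner-gray over 3 cells = 2156  → 68.3393
row 8: Σ corner-gray over 3 cells = 1864  → 59.0837
row 9: Σ corner-gray over 3 cells = 1394  → 44.1860
row 10: Σ corner-gray over 3 cells = 1269  → 40.2238
row 11: Σ corner-gray over 3 cells = 1307  → 41.4283
row 12: Σ corner-gray over 3 cells = 1761  → 55.8189
row 13: Σ corner-gray over 3 cells = 1731  → 54.8679
Σ rows: total corner-gray = 23000  → 729.0369 mm³

729.037


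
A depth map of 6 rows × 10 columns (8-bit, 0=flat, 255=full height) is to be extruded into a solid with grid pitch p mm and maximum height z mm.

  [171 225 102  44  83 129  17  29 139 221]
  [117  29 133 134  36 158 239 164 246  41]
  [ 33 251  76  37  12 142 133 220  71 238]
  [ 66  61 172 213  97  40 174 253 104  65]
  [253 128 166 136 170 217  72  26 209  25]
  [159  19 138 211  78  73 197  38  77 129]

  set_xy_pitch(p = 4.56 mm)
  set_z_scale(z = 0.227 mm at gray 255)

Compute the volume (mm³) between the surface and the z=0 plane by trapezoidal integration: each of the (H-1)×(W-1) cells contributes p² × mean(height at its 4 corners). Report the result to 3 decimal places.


height_mm = gray/255 × 0.227; cell vol = 4.56² × mean(4 corners)
unit = 4.56² × 0.227 / (4×255) = 0.0046276 mm³ per gray-sum
row 0: Σ corner-gray over 9 cells = 4364  → 20.1948
row 1: Σ corner-gray over 9 cells = 4591  → 21.2453
row 2: Σ corner-gray over 9 cells = 4514  → 20.8890
row 3: Σ corner-gray over 9 cells = 4885  → 22.6058
row 4: Σ corner-gray over 9 cells = 4476  → 20.7131
Σ rows: total corner-gray = 22830  → 105.6480 mm³

105.648


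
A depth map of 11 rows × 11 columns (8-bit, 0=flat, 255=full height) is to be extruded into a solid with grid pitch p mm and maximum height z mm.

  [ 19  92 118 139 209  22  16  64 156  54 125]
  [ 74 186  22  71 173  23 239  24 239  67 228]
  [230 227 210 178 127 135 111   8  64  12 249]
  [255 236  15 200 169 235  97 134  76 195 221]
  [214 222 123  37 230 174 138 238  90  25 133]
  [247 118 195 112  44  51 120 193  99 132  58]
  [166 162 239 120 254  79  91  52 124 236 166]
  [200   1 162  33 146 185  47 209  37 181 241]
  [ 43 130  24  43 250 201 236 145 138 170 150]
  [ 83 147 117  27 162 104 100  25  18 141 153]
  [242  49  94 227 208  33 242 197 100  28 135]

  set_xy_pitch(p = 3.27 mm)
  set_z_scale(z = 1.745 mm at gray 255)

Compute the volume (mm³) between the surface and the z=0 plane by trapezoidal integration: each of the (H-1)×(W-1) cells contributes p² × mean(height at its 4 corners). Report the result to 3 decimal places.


height_mm = gray/255 × 1.745; cell vol = 3.27² × mean(4 corners)
unit = 3.27² × 1.745 / (4×255) = 0.0182932 mm³ per gray-sum
row 0: Σ corner-gray over 10 cells = 4274  → 78.1853
row 1: Σ corner-gray over 10 cells = 5013  → 91.7040
row 2: Σ corner-gray over 10 cells = 5813  → 106.3386
row 3: Σ corner-gray over 10 cells = 6091  → 111.4242
row 4: Σ corner-gray over 10 cells = 5334  → 97.5762
row 5: Σ corner-gray over 10 cells = 5479  → 100.2287
row 6: Σ corner-gray over 10 cells = 5489  → 100.4116
row 7: Σ corner-gray over 10 cells = 5310  → 97.1371
row 8: Σ corner-gray over 10 cells = 4785  → 87.5332
row 9: Σ corner-gray over 10 cells = 4651  → 85.0819
Σ rows: total corner-gray = 52239  → 955.6209 mm³

955.621


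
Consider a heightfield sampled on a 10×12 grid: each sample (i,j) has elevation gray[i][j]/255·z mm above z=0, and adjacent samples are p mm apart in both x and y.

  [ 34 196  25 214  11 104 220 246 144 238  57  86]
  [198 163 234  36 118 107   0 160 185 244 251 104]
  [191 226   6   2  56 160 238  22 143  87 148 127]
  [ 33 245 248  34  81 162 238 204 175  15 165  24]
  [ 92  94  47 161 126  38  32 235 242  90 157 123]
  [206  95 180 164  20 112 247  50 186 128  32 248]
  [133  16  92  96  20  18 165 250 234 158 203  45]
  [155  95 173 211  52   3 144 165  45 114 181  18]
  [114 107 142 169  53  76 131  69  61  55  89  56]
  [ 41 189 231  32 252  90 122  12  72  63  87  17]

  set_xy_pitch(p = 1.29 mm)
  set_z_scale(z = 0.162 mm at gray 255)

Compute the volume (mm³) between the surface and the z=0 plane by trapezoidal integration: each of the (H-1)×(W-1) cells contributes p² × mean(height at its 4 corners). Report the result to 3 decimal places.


height_mm = gray/255 × 0.162; cell vol = 1.29² × mean(4 corners)
unit = 1.29² × 0.162 / (4×255) = 0.000264298 mm³ per gray-sum
row 0: Σ corner-gray over 11 cells = 6328  → 1.6725
row 1: Σ corner-gray over 11 cells = 5792  → 1.5308
row 2: Σ corner-gray over 11 cells = 5685  → 1.5025
row 3: Σ corner-gray over 11 cells = 5850  → 1.5461
row 4: Σ corner-gray over 11 cells = 5541  → 1.4645
row 5: Σ corner-gray over 11 cells = 5564  → 1.4706
row 6: Σ corner-gray over 11 cells = 5221  → 1.3799
row 7: Σ corner-gray over 11 cells = 4613  → 1.2192
row 8: Σ corner-gray over 11 cells = 4432  → 1.1714
Σ rows: total corner-gray = 49026  → 12.9575 mm³

12.957


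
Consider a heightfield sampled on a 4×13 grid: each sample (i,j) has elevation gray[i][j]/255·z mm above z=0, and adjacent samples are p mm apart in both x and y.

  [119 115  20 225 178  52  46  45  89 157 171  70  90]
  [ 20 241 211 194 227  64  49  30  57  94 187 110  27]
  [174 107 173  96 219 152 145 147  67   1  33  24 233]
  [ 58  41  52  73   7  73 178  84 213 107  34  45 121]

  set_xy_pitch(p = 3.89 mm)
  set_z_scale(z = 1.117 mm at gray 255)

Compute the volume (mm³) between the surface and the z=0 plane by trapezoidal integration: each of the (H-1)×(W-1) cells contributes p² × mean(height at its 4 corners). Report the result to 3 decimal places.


264.442

height_mm = gray/255 × 1.117; cell vol = 3.89² × mean(4 corners)
unit = 3.89² × 1.117 / (4×255) = 0.0165711 mm³ per gray-sum
row 0: Σ corner-gray over 12 cells = 5520  → 91.4727
row 1: Σ corner-gray over 12 cells = 5710  → 94.6212
row 2: Σ corner-gray over 12 cells = 4728  → 78.3483
Σ rows: total corner-gray = 15958  → 264.4421 mm³


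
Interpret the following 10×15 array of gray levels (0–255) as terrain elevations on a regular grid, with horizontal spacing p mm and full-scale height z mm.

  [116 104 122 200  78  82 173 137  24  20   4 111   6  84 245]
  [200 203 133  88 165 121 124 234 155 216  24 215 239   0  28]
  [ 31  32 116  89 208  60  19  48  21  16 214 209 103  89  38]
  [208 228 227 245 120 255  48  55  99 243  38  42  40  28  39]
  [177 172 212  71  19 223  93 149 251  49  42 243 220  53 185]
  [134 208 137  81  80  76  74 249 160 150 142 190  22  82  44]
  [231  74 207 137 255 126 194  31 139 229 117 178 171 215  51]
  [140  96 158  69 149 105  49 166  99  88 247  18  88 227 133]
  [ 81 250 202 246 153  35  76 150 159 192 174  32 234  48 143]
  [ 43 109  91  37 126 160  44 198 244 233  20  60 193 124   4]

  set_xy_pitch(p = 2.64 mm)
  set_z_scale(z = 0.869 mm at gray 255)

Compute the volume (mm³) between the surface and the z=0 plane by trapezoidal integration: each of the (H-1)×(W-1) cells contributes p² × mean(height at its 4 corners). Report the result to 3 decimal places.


height_mm = gray/255 × 0.869; cell vol = 2.64² × mean(4 corners)
unit = 2.64² × 0.869 / (4×255) = 0.00593783 mm³ per gray-sum
row 0: Σ corner-gray over 14 cells = 6713  → 39.8606
row 1: Σ corner-gray over 14 cells = 6579  → 39.0650
row 2: Σ corner-gray over 14 cells = 6100  → 36.2207
row 3: Σ corner-gray over 14 cells = 7539  → 44.7653
row 4: Σ corner-gray over 14 cells = 7436  → 44.1537
row 5: Σ corner-gray over 14 cells = 7908  → 46.9563
row 6: Σ corner-gray over 14 cells = 7819  → 46.4279
row 7: Σ corner-gray over 14 cells = 7517  → 44.6346
row 8: Σ corner-gray over 14 cells = 7451  → 44.2427
Σ rows: total corner-gray = 65062  → 386.3268 mm³

386.327


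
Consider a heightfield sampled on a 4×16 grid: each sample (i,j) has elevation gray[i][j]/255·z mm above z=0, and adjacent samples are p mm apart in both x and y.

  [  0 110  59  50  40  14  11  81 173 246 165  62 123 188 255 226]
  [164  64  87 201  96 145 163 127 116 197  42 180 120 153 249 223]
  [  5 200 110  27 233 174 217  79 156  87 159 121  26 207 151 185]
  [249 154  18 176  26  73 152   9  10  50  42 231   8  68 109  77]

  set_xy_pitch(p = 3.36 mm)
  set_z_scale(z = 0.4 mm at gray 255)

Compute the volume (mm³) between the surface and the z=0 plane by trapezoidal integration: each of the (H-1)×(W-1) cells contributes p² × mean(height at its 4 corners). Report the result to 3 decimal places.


height_mm = gray/255 × 0.4; cell vol = 3.36² × mean(4 corners)
unit = 3.36² × 0.4 / (4×255) = 0.00442729 mm³ per gray-sum
row 0: Σ corner-gray over 15 cells = 7647  → 33.8555
row 1: Σ corner-gray over 15 cells = 8351  → 36.9723
row 2: Σ corner-gray over 15 cells = 6662  → 29.4946
Σ rows: total corner-gray = 22660  → 100.3225 mm³

100.322


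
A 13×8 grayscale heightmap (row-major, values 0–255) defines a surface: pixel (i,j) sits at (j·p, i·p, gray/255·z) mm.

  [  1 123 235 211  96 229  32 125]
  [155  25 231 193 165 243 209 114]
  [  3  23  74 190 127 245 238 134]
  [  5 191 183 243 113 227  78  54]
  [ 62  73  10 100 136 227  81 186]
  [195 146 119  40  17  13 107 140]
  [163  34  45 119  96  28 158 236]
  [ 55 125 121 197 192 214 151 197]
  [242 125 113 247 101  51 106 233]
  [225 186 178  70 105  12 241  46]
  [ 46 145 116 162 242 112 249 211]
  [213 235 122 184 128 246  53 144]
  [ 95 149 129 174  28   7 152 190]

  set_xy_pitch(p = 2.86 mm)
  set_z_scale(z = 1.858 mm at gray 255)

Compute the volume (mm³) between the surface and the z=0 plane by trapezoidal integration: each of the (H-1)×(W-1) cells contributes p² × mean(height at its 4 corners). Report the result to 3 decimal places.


height_mm = gray/255 × 1.858; cell vol = 2.86² × mean(4 corners)
unit = 2.86² × 1.858 / (4×255) = 0.0148997 mm³ per gray-sum
row 0: Σ corner-gray over 7 cells = 4379  → 65.2458
row 1: Σ corner-gray over 7 cells = 4332  → 64.5455
row 2: Σ corner-gray over 7 cells = 4060  → 60.4928
row 3: Σ corner-gray over 7 cells = 3631  → 54.1008
row 4: Σ corner-gray over 7 cells = 2721  → 40.5421
row 5: Σ corner-gray over 7 cells = 2578  → 38.4114
row 6: Σ corner-gray over 7 cells = 3611  → 53.8028
row 7: Σ corner-gray over 7 cells = 4213  → 62.7724
row 8: Σ corner-gray over 7 cells = 3816  → 56.8573
row 9: Σ corner-gray over 7 cells = 4164  → 62.0424
row 10: Σ corner-gray over 7 cells = 4602  → 68.5684
row 11: Σ corner-gray over 7 cells = 3856  → 57.4533
Σ rows: total corner-gray = 45963  → 684.8350 mm³

684.835


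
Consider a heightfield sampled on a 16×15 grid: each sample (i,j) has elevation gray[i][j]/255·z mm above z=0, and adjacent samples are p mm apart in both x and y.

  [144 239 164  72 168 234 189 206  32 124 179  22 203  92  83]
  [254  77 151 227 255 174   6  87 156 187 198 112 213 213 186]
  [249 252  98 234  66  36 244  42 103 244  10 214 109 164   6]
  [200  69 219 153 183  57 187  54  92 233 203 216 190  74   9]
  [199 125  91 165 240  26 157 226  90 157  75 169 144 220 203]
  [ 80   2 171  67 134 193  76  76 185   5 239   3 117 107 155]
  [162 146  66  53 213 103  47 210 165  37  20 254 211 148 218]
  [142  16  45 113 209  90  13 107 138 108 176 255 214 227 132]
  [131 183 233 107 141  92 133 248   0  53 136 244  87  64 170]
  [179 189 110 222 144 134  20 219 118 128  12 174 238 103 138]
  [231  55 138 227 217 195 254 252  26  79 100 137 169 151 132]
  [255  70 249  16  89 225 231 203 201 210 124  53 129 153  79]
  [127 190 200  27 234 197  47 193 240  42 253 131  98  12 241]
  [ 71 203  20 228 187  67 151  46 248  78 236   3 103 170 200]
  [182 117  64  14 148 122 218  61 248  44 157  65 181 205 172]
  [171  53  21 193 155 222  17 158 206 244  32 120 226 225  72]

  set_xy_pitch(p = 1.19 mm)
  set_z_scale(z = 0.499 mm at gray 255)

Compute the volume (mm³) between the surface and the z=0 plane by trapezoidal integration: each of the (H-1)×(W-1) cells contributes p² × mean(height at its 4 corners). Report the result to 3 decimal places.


height_mm = gray/255 × 0.499; cell vol = 1.19² × mean(4 corners)
unit = 1.19² × 0.499 / (4×255) = 0.000692778 mm³ per gray-sum
row 0: Σ corner-gray over 14 cells = 8627  → 5.9766
row 1: Σ corner-gray over 14 cells = 8439  → 5.8464
row 2: Σ corner-gray over 14 cells = 7956  → 5.5117
row 3: Σ corner-gray over 14 cells = 8241  → 5.7092
row 4: Σ corner-gray over 14 cells = 7157  → 4.9582
row 5: Σ corner-gray over 14 cells = 6711  → 4.6492
row 6: Σ corner-gray over 14 cells = 7422  → 5.1418
row 7: Σ corner-gray over 14 cells = 7439  → 5.1536
row 8: Σ corner-gray over 14 cells = 7682  → 5.3219
row 9: Σ corner-gray over 14 cells = 8302  → 5.7514
row 10: Σ corner-gray over 14 cells = 8603  → 5.9600
row 11: Σ corner-gray over 14 cells = 8336  → 5.7750
row 12: Σ corner-gray over 14 cells = 7847  → 5.4362
row 13: Σ corner-gray over 14 cells = 7393  → 5.1217
row 14: Σ corner-gray over 14 cells = 7629  → 5.2852
Σ rows: total corner-gray = 117784  → 81.5982 mm³

81.598


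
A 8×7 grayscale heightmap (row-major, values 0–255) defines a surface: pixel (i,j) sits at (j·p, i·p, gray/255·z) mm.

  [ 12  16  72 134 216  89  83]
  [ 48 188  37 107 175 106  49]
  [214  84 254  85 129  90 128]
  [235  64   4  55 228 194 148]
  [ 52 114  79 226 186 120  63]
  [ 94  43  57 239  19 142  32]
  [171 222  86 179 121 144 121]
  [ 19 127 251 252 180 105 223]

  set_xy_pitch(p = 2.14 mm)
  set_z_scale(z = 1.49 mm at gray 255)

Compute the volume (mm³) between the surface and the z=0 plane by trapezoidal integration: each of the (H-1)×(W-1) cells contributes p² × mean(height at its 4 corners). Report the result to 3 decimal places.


140.747

height_mm = gray/255 × 1.49; cell vol = 2.14² × mean(4 corners)
unit = 2.14² × 1.49 / (4×255) = 0.00668981 mm³ per gray-sum
row 0: Σ corner-gray over 6 cells = 2472  → 16.5372
row 1: Σ corner-gray over 6 cells = 2949  → 19.7282
row 2: Σ corner-gray over 6 cells = 3099  → 20.7317
row 3: Σ corner-gray over 6 cells = 3038  → 20.3236
row 4: Σ corner-gray over 6 cells = 2691  → 18.0023
row 5: Σ corner-gray over 6 cells = 2922  → 19.5476
row 6: Σ corner-gray over 6 cells = 3868  → 25.8762
Σ rows: total corner-gray = 21039  → 140.7469 mm³


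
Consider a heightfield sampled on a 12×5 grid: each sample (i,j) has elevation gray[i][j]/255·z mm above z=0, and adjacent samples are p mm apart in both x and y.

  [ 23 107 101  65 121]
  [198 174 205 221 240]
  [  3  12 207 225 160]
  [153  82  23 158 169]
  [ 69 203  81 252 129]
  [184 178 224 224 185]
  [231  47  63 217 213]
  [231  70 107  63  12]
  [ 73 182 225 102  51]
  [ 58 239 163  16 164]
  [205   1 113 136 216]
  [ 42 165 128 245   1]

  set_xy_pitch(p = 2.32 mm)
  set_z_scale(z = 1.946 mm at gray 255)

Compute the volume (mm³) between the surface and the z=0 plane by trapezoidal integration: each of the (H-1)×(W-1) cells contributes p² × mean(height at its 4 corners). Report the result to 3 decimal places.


height_mm = gray/255 × 1.946; cell vol = 2.32² × mean(4 corners)
unit = 2.32² × 1.946 / (4×255) = 0.0102688 mm³ per gray-sum
row 0: Σ corner-gray over 4 cells = 2328  → 23.9057
row 1: Σ corner-gray over 4 cells = 2689  → 27.6127
row 2: Σ corner-gray over 4 cells = 1899  → 19.5004
row 3: Σ corner-gray over 4 cells = 2118  → 21.7493
row 4: Σ corner-gray over 4 cells = 2891  → 29.6870
row 5: Σ corner-gray over 4 cells = 2719  → 27.9208
row 6: Σ corner-gray over 4 cells = 1821  → 18.6994
row 7: Σ corner-gray over 4 cells = 1865  → 19.1513
row 8: Σ corner-gray over 4 cells = 2200  → 22.5913
row 9: Σ corner-gray over 4 cells = 1979  → 20.3219
row 10: Σ corner-gray over 4 cells = 2040  → 20.9483
Σ rows: total corner-gray = 24549  → 252.0882 mm³

252.088


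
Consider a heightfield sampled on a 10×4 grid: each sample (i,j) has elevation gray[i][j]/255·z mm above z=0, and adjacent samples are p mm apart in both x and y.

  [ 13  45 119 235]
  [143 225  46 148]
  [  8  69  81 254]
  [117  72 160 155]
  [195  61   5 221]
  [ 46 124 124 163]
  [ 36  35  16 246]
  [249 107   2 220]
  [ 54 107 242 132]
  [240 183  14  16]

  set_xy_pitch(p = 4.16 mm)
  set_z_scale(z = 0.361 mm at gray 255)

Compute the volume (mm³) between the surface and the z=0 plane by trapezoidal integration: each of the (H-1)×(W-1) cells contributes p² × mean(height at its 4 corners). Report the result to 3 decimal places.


height_mm = gray/255 × 0.361; cell vol = 4.16² × mean(4 corners)
unit = 4.16² × 0.361 / (4×255) = 0.00612483 mm³ per gray-sum
row 0: Σ corner-gray over 3 cells = 1409  → 8.6299
row 1: Σ corner-gray over 3 cells = 1395  → 8.5441
row 2: Σ corner-gray over 3 cells = 1298  → 7.9500
row 3: Σ corner-gray over 3 cells = 1284  → 7.8643
row 4: Σ corner-gray over 3 cells = 1253  → 7.6744
row 5: Σ corner-gray over 3 cells = 1089  → 6.6699
row 6: Σ corner-gray over 3 cells = 1071  → 6.5597
row 7: Σ corner-gray over 3 cells = 1571  → 9.6221
row 8: Σ corner-gray over 3 cells = 1534  → 9.3955
Σ rows: total corner-gray = 11904  → 72.9099 mm³

72.910


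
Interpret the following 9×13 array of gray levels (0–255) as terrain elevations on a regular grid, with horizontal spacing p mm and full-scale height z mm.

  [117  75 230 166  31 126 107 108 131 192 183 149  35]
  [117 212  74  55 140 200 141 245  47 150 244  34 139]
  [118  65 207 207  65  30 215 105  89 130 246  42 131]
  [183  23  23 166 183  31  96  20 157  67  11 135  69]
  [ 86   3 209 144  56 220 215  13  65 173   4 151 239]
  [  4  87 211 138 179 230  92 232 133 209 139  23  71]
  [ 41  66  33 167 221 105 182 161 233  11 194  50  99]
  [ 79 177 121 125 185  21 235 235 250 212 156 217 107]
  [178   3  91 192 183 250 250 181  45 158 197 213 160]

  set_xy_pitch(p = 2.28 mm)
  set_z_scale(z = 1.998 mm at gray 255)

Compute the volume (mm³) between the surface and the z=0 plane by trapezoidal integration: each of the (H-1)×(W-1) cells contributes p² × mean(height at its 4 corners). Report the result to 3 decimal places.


514.534

height_mm = gray/255 × 1.998; cell vol = 2.28² × mean(4 corners)
unit = 2.28² × 1.998 / (4×255) = 0.0101827 mm³ per gray-sum
row 0: Σ corner-gray over 12 cells = 6488  → 66.0657
row 1: Σ corner-gray over 12 cells = 6391  → 65.0779
row 2: Σ corner-gray over 12 cells = 5127  → 52.2070
row 3: Σ corner-gray over 12 cells = 4907  → 49.9667
row 4: Σ corner-gray over 12 cells = 6252  → 63.6625
row 5: Σ corner-gray over 12 cells = 6407  → 65.2409
row 6: Σ corner-gray over 12 cells = 7040  → 71.6865
row 7: Σ corner-gray over 12 cells = 7918  → 80.6270
Σ rows: total corner-gray = 50530  → 514.5343 mm³


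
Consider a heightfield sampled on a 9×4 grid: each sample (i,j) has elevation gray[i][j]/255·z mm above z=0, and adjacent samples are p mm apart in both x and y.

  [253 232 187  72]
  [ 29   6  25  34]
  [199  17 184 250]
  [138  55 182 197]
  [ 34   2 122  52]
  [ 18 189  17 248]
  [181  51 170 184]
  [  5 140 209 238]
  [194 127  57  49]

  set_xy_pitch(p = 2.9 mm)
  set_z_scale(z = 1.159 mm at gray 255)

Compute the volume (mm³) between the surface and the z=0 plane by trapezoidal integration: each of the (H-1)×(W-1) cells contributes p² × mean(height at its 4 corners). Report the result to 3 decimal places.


103.817

height_mm = gray/255 × 1.159; cell vol = 2.9² × mean(4 corners)
unit = 2.9² × 1.159 / (4×255) = 0.00955607 mm³ per gray-sum
row 0: Σ corner-gray over 3 cells = 1288  → 12.3082
row 1: Σ corner-gray over 3 cells = 976  → 9.3267
row 2: Σ corner-gray over 3 cells = 1660  → 15.8631
row 3: Σ corner-gray over 3 cells = 1143  → 10.9226
row 4: Σ corner-gray over 3 cells = 1012  → 9.6707
row 5: Σ corner-gray over 3 cells = 1485  → 14.1908
row 6: Σ corner-gray over 3 cells = 1748  → 16.7040
row 7: Σ corner-gray over 3 cells = 1552  → 14.8310
Σ rows: total corner-gray = 10864  → 103.8171 mm³


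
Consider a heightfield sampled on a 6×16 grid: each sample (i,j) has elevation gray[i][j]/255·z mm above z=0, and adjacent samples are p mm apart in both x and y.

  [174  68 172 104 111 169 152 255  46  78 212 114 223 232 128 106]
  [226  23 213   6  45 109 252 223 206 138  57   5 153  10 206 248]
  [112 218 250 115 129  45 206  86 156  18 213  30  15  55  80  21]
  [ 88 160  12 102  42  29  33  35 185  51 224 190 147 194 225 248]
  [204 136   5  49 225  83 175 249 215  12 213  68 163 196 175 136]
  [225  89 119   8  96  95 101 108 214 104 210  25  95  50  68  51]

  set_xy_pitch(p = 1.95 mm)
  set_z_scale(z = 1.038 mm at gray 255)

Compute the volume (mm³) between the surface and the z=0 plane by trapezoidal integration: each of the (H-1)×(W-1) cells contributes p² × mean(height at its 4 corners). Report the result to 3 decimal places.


144.855

height_mm = gray/255 × 1.038; cell vol = 1.95² × mean(4 corners)
unit = 1.95² × 1.038 / (4×255) = 0.0038696 mm³ per gray-sum
row 0: Σ corner-gray over 15 cells = 8174  → 31.6301
row 1: Σ corner-gray over 15 cells = 7131  → 27.5941
row 2: Σ corner-gray over 15 cells = 6959  → 26.9286
row 3: Σ corner-gray over 15 cells = 7862  → 30.4228
row 4: Σ corner-gray over 15 cells = 7308  → 28.2791
Σ rows: total corner-gray = 37434  → 144.8547 mm³


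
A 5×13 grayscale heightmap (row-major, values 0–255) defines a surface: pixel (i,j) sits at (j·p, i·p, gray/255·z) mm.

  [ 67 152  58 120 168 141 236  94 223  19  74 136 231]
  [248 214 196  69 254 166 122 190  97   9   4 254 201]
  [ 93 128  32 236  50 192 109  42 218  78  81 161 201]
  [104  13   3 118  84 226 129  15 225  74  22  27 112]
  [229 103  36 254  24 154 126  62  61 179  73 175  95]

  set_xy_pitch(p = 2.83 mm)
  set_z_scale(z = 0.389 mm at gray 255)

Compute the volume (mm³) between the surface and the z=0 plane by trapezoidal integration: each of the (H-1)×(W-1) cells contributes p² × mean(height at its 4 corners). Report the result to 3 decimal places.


70.947

height_mm = gray/255 × 0.389; cell vol = 2.83² × mean(4 corners)
unit = 2.83² × 0.389 / (4×255) = 0.00305437 mm³ per gray-sum
row 0: Σ corner-gray over 12 cells = 6739  → 20.5834
row 1: Σ corner-gray over 12 cells = 6547  → 19.9970
row 2: Σ corner-gray over 12 cells = 5036  → 15.3818
row 3: Σ corner-gray over 12 cells = 4906  → 14.9848
Σ rows: total corner-gray = 23228  → 70.9470 mm³


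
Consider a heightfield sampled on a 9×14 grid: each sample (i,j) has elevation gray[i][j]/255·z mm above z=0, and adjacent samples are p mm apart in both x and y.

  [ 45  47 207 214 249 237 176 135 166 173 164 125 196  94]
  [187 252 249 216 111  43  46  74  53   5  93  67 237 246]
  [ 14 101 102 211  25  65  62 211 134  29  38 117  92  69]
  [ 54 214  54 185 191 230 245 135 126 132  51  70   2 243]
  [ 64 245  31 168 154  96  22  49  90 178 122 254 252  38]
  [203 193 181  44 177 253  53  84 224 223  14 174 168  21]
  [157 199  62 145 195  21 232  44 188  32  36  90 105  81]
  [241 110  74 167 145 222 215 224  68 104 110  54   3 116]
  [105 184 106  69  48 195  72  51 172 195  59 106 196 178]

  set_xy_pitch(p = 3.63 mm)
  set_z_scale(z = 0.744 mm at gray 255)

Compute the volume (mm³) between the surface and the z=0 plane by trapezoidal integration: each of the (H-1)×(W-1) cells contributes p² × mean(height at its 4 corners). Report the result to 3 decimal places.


511.537

height_mm = gray/255 × 0.744; cell vol = 3.63² × mean(4 corners)
unit = 3.63² × 0.744 / (4×255) = 0.00961139 mm³ per gray-sum
row 0: Σ corner-gray over 13 cells = 7642  → 73.4502
row 1: Σ corner-gray over 13 cells = 5782  → 55.5730
row 2: Σ corner-gray over 13 cells = 6024  → 57.8990
row 3: Σ corner-gray over 13 cells = 6991  → 67.1932
row 4: Σ corner-gray over 13 cells = 7224  → 69.4327
row 5: Σ corner-gray over 13 cells = 6736  → 64.7423
row 6: Σ corner-gray over 13 cells = 6285  → 60.4076
row 7: Σ corner-gray over 13 cells = 6538  → 62.8392
Σ rows: total corner-gray = 53222  → 511.5372 mm³


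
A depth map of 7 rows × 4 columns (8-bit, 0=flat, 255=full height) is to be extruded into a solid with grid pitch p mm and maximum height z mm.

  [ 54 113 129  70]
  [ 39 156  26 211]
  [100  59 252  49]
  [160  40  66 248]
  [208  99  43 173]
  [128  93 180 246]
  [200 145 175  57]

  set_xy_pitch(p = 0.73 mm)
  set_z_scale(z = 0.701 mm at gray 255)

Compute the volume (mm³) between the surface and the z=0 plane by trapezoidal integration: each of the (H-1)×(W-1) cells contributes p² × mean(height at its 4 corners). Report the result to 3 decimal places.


height_mm = gray/255 × 0.701; cell vol = 0.73² × mean(4 corners)
unit = 0.73² × 0.701 / (4×255) = 0.000366238 mm³ per gray-sum
row 0: Σ corner-gray over 3 cells = 1222  → 0.4475
row 1: Σ corner-gray over 3 cells = 1385  → 0.5072
row 2: Σ corner-gray over 3 cells = 1391  → 0.5094
row 3: Σ corner-gray over 3 cells = 1285  → 0.4706
row 4: Σ corner-gray over 3 cells = 1585  → 0.5805
row 5: Σ corner-gray over 3 cells = 1817  → 0.6655
Σ rows: total corner-gray = 8685  → 3.1808 mm³

3.181
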